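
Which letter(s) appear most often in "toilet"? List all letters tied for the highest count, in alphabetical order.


Word: "toilet"
Letter counts:
  'e': 1
  'i': 1
  'l': 1
  'o': 1
  't': 2
Maximum count = 2
Most frequent = 't' (2 times each)


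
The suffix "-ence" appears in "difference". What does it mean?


Suffix: -ence
As in: difference -> differ + -ence
Meaning = state of


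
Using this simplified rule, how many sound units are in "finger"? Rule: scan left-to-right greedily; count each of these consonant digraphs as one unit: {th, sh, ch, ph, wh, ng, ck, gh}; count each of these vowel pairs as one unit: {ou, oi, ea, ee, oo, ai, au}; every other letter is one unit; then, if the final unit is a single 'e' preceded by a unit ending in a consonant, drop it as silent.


Word: "finger" (6 letters)
Left-to-right scan:
  (1) 'f' (letter)
  (2) 'i' (letter)
  (3) 'ng' (digraph)
  (4) 'e' (letter)
  (5) 'r' (letter)
Units from scan: 5
Sound units = 5 units


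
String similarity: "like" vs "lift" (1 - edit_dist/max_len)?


Word 1: "like" (length 4)
Word 2: "lift" (length 4)
One optimal edit sequence:
  1. keep 'l'
  2. keep 'i'
  3. substitute 'k' -> 'f'  (+1)
  4. substitute 'e' -> 't'  (+1)
Edit distance = 2
Max length = max(4, 4) = 4
Similarity = 1 - 2/4
= 0.5000


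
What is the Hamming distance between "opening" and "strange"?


Comparing character by character (same length = 7):
  Pos 0: 'o' vs 's' !=
  Pos 1: 'p' vs 't' !=
  Pos 2: 'e' vs 'r' !=
  Pos 3: 'n' vs 'a' !=
  Pos 4: 'i' vs 'n' !=
  Pos 5: 'n' vs 'g' !=
  Pos 6: 'g' vs 'e' !=
Hamming distance = 7


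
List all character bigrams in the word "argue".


Word: "argue" (length 5)
Number of bigrams = 5 - 2 + 1 = 4
  Position 0: "ar"
  Position 1: "rg"
  Position 2: "gu"
  Position 3: "ue"
Bigrams = "ar", "rg", "gu", "ue"


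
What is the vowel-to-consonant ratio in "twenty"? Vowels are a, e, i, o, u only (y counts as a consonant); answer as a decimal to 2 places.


Word: "twenty"
Vowels (a,e,i,o,u): 1
Consonants: 5
Ratio = 1/5
= 0.20


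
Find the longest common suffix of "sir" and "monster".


Word 1: "sir"
Word 2: "monster"
Comparing from end:
  Pos -1: 'r' == 'r'
  Pos -2: 'i' != 'e' (stop)
LCS = "r" (length 1)


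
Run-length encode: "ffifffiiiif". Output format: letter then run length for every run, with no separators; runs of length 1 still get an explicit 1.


String: "ffifffiiiif"
Scanning for consecutive runs:
  'f' x 2
  'i' x 1
  'f' x 3
  'i' x 4
  'f' x 1
RLE = "f2i1f3i4f1"


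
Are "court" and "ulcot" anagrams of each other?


Word 1: "court" → sorted: cortu
Word 2: "ulcot" → sorted: clotu
Same letters? cortu != clotu
Anagram = No


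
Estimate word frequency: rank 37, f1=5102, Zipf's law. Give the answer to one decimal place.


Zipf's law: f(r) = f(1) / r
f(1) = 5102
f(37) = 5102 / 37
= 137.9 occurrences


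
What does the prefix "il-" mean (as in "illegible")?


Prefix: il-
Example: illegible (il- + legible)
Meaning = not


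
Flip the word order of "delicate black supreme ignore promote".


Original: "delicate black supreme ignore promote"
Words (1..n): delicate | black | supreme | ignore | promote
Reversed (n..1): promote | ignore | supreme | black | delicate
Result = "promote ignore supreme black delicate"


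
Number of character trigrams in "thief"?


Word: "thief" (length 5)
Number of 3-grams = length - 3 + 1 = 5 - 3 + 1
= 3


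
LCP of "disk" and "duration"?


Word 1: "disk"
Word 2: "duration"
Comparing from start:
  Pos 0: 'd' == 'd'
  Pos 1: 'i' != 'u' (stop)
LCP = "d" (length 1)


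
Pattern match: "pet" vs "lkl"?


Pattern of "pet": [0, 1, 2]
Pattern of "lkl": [0, 1, 0]
Patterns do not match
Same pattern = No


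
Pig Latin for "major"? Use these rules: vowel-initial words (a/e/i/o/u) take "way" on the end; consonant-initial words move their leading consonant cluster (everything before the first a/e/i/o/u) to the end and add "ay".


Word: "major"
Starts with consonant(s) → move to end, add 'ay'
Consonant cluster: "m"
Pig Latin = "ajormay"


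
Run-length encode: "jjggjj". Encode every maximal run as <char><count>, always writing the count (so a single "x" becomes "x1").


String: "jjggjj"
Scanning for consecutive runs:
  'j' x 2
  'g' x 2
  'j' x 2
RLE = "j2g2j2"


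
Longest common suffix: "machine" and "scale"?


Word 1: "machine"
Word 2: "scale"
Comparing from end:
  Pos -1: 'e' == 'e'
  Pos -2: 'n' != 'l' (stop)
LCS = "e" (length 1)


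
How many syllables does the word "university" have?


Word: "university"
Syllable breakdown: u-ni-ver-si-ty
Counting: 5 parts
= 5 syllables


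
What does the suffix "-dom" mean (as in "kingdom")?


Suffix: -dom
Example: kingdom = king + -dom
Meaning = state / realm


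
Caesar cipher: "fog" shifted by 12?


Word: "fog"
Shift: 12
Each letter → (letter + shift) mod 26:
  'f' (5) + 12 = 17 → 'r'
  'o' (14) + 12 = 0 → 'a'
  'g' (6) + 12 = 18 → 's'
Result = "ras"


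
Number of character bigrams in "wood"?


Word: "wood" (length 4)
Number of 2-grams = length - 2 + 1 = 4 - 2 + 1
= 3


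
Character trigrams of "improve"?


Word: "improve" (length 7)
Number of trigrams = 7 - 3 + 1 = 5
  Position 0: "imp"
  Position 1: "mpr"
  Position 2: "pro"
  Position 3: "rov"
  Position 4: "ove"
Trigrams = "imp", "mpr", "pro", "rov", "ove"


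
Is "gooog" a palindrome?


Word: "gooog"
Reversed: "gooog"
Forward == Backward? gooog == gooog
Palindrome = Yes


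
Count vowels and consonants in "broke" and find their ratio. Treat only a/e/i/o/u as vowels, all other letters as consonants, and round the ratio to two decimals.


Word: "broke"
Vowels (a,e,i,o,u): 2
Consonants: 3
Ratio = 2/3
= 0.67


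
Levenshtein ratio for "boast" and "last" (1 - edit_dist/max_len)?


Word 1: "boast" (length 5)
Word 2: "last" (length 4)
One optimal edit sequence:
  1. delete 'b'  (+1)
  2. substitute 'o' -> 'l'  (+1)
  3. keep 'a'
  4. keep 's'
  5. keep 't'
Edit distance = 2
Max length = max(5, 4) = 5
Similarity = 1 - 2/5
= 0.6000


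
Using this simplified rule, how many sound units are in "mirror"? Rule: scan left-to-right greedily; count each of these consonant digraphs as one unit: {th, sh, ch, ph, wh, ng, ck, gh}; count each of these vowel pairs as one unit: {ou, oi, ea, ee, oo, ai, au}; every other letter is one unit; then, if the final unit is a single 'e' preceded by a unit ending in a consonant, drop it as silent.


Word: "mirror" (6 letters)
Left-to-right scan:
  [1] 'm' (letter)
  [2] 'i' (letter)
  [3] 'r' (letter)
  [4] 'r' (letter)
  [5] 'o' (letter)
  [6] 'r' (letter)
Units from scan: 6
Sound units = 6 units


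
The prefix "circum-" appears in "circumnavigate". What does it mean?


Prefix: circum-
Example: circumnavigate (circum- + navigate)
Meaning = around


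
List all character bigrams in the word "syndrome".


Word: "syndrome" (length 8)
Number of bigrams = 8 - 2 + 1 = 7
  Position 0: "sy"
  Position 1: "yn"
  Position 2: "nd"
  Position 3: "dr"
  Position 4: "ro"
  Position 5: "om"
  Position 6: "me"
Bigrams = "sy", "yn", "nd", "dr", "ro", "om", "me"


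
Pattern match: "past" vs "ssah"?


Pattern of "past": [0, 1, 2, 3]
Pattern of "ssah": [0, 0, 1, 2]
Patterns do not match
Same pattern = No


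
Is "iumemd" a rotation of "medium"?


Word: "medium", Candidate: "iumemd"
Method: check if candidate is substring of word+word
"mediummedium" contains "iumemd"? No
Is rotation = No


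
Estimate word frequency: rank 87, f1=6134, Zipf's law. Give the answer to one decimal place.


Zipf's law: f(r) = f(1) / r
f(1) = 6134
f(87) = 6134 / 87
= 70.5 occurrences


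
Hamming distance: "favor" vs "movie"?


Comparing character by character (same length = 5):
  Pos 0: 'f' vs 'm' !=
  Pos 1: 'a' vs 'o' !=
  Pos 2: 'v' vs 'v' =
  Pos 3: 'o' vs 'i' !=
  Pos 4: 'r' vs 'e' !=
Hamming distance = 4


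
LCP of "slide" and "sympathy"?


Word 1: "slide"
Word 2: "sympathy"
Comparing from start:
  Pos 0: 's' == 's'
  Pos 1: 'l' != 'y' (stop)
LCP = "s" (length 1)


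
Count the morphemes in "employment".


Word: "employment"
Morphemes: employ / -ment
Each morpheme carries meaning
= 2 morphemes


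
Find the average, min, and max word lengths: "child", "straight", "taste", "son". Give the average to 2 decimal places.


Lengths: "child"=5, "straight"=8, "taste"=5, "son"=3
Sum = 21, Count = 4
Average = 21/4 = 5.25
= avg=5.25, min=3, max=8


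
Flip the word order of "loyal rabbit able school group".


Original: "loyal rabbit able school group"
Words (1..n): loyal | rabbit | able | school | group
Reversed (n..1): group | school | able | rabbit | loyal
Result = "group school able rabbit loyal"


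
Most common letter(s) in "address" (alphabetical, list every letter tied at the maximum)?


Word: "address"
Letter counts:
  'a': 1
  'd': 2
  'e': 1
  'r': 1
  's': 2
Maximum count = 2
Most frequent = 'd', 's' (2 times each)


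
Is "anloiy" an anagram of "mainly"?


Word 1: "mainly" → sorted: ailmny
Word 2: "anloiy" → sorted: ailnoy
Same letters? ailmny != ailnoy
Anagram = No


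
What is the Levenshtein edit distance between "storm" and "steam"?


Word 1: "storm" (length 5)
Word 2: "steam" (length 5)
One optimal edit sequence (insert/delete/substitute each cost 1):
  1. keep 's'
  2. keep 't'
  3. substitute 'o' -> 'e'  (+1)
  4. substitute 'r' -> 'a'  (+1)
  5. keep 'm'
Total edit operations: 2
Edit distance = 2


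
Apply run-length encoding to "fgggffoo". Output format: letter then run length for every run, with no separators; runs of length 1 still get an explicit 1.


String: "fgggffoo"
Scanning for consecutive runs:
  'f' x 1
  'g' x 3
  'f' x 2
  'o' x 2
RLE = "f1g3f2o2"


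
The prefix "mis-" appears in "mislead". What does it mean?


Prefix: mis-
Example: mislead = mis- + lead
Meaning = wrongly


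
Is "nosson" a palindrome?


Word: "nosson"
Reversed: "nosson"
Forward == Backward? nosson == nosson
Palindrome = Yes


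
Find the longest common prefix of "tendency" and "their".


Word 1: "tendency"
Word 2: "their"
Comparing from start:
  Pos 0: 't' == 't'
  Pos 1: 'e' != 'h' (stop)
LCP = "t" (length 1)


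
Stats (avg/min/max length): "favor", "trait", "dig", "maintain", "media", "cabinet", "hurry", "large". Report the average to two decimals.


Lengths: "favor"=5, "trait"=5, "dig"=3, "maintain"=8, "media"=5, "cabinet"=7, "hurry"=5, "large"=5
Sum = 43, Count = 8
Average = 43/8 = 5.38
= avg=5.38, min=3, max=8


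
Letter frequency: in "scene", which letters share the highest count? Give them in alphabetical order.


Word: "scene"
Letter counts:
  'c': 1
  'e': 2
  'n': 1
  's': 1
Maximum count = 2
Most frequent = 'e' (2 times each)


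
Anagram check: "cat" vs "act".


Word 1: "cat" → sorted: act
Word 2: "act" → sorted: act
Same letters? act == act
Anagram = Yes


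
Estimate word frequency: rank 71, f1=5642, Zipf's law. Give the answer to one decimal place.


Zipf's law: f(r) = f(1) / r
f(1) = 5642
f(71) = 5642 / 71
= 79.5 occurrences


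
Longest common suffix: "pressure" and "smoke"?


Word 1: "pressure"
Word 2: "smoke"
Comparing from end:
  Pos -1: 'e' == 'e'
  Pos -2: 'r' != 'k' (stop)
LCS = "e" (length 1)


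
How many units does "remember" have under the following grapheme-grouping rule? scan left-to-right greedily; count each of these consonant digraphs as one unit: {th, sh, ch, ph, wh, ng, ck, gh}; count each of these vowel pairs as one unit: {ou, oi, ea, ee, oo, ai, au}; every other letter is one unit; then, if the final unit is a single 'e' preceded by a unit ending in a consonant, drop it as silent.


Word: "remember" (8 letters)
Left-to-right scan:
  (1) 'r' (letter)
  (2) 'e' (letter)
  (3) 'm' (letter)
  (4) 'e' (letter)
  (5) 'm' (letter)
  (6) 'b' (letter)
  (7) 'e' (letter)
  (8) 'r' (letter)
Units from scan: 8
Sound units = 8 units


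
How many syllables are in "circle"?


Word: "circle"
Syllable breakdown: cir | cle
Counting: 2 parts
= 2 syllables


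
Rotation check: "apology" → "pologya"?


Word: "apology", Candidate: "pologya"
Method: check if candidate is substring of word+word
"apologyapology" contains "pologya"? Yes
Is rotation = Yes


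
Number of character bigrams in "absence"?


Word: "absence" (length 7)
Number of 2-grams = length - 2 + 1 = 7 - 2 + 1
= 6


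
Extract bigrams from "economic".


Word: "economic" (length 8)
Number of bigrams = 8 - 2 + 1 = 7
  Position 0: "ec"
  Position 1: "co"
  Position 2: "on"
  Position 3: "no"
  Position 4: "om"
  Position 5: "mi"
  Position 6: "ic"
Bigrams = "ec", "co", "on", "no", "om", "mi", "ic"


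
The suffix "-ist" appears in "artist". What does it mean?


Suffix: -ist
Example: artist = art + -ist
Meaning = one who practices


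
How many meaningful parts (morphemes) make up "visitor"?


Word: "visitor"
Morphemes: visit / -or
Each morpheme carries meaning
= 2 morphemes


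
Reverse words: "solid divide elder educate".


Original: "solid divide elder educate"
Words (1..n): solid | divide | elder | educate
Reversed (n..1): educate | elder | divide | solid
Result = "educate elder divide solid"


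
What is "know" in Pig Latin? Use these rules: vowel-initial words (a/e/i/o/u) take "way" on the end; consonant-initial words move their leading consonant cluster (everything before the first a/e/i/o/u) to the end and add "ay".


Word: "know"
Starts with consonant(s) → move to end, add 'ay'
Consonant cluster: "kn"
Pig Latin = "owknay"


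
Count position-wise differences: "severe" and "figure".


Comparing character by character (same length = 6):
  Pos 0: 's' vs 'f' !=
  Pos 1: 'e' vs 'i' !=
  Pos 2: 'v' vs 'g' !=
  Pos 3: 'e' vs 'u' !=
  Pos 4: 'r' vs 'r' =
  Pos 5: 'e' vs 'e' =
Hamming distance = 4


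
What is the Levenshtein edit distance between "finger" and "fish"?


Word 1: "finger" (length 6)
Word 2: "fish" (length 4)
One optimal edit sequence (insert/delete/substitute each cost 1):
  1. keep 'f'
  2. keep 'i'
  3. delete 'n'  (+1)
  4. delete 'g'  (+1)
  5. substitute 'e' -> 's'  (+1)
  6. substitute 'r' -> 'h'  (+1)
Total edit operations: 4
Edit distance = 4


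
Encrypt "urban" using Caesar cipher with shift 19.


Word: "urban"
Shift: 19
Each letter → (letter + shift) mod 26:
  'u' (20) + 19 = 13 → 'n'
  'r' (17) + 19 = 10 → 'k'
  'b' (1) + 19 = 20 → 'u'
  'a' (0) + 19 = 19 → 't'
  'n' (13) + 19 = 6 → 'g'
Result = "nkutg"


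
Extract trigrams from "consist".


Word: "consist" (length 7)
Number of trigrams = 7 - 3 + 1 = 5
  Position 0: "con"
  Position 1: "ons"
  Position 2: "nsi"
  Position 3: "sis"
  Position 4: "ist"
Trigrams = "con", "ons", "nsi", "sis", "ist"


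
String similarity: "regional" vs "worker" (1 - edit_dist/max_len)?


Word 1: "regional" (length 8)
Word 2: "worker" (length 6)
One optimal edit sequence:
  1. delete 'r'  (+1)
  2. delete 'e'  (+1)
  3. substitute 'g' -> 'w'  (+1)
  4. substitute 'i' -> 'o'  (+1)
  5. substitute 'o' -> 'r'  (+1)
  6. substitute 'n' -> 'k'  (+1)
  7. substitute 'a' -> 'e'  (+1)
  8. substitute 'l' -> 'r'  (+1)
Edit distance = 8
Max length = max(8, 6) = 8
Similarity = 1 - 8/8
= 0.0000


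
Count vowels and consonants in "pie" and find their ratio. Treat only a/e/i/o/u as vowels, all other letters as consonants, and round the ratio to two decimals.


Word: "pie"
Vowels (a,e,i,o,u): 2
Consonants: 1
Ratio = 2/1
= 2.00


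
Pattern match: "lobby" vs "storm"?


Pattern of "lobby": [0, 1, 2, 2, 3]
Pattern of "storm": [0, 1, 2, 3, 4]
Patterns do not match
Same pattern = No


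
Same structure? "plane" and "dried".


Pattern of "plane": [0, 1, 2, 3, 4]
Pattern of "dried": [0, 1, 2, 3, 0]
Patterns do not match
Same pattern = No


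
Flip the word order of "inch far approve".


Original: "inch far approve"
Words (1..n): inch | far | approve
Reversed (n..1): approve | far | inch
Result = "approve far inch"


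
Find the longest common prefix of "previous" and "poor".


Word 1: "previous"
Word 2: "poor"
Comparing from start:
  Pos 0: 'p' == 'p'
  Pos 1: 'r' != 'o' (stop)
LCP = "p" (length 1)


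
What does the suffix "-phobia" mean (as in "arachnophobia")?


Suffix: -phobia
As in: arachnophobia -> arachno- + -phobia
Meaning = fear of


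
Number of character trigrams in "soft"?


Word: "soft" (length 4)
Number of 3-grams = length - 3 + 1 = 4 - 3 + 1
= 2


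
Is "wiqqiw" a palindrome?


Word: "wiqqiw"
Reversed: "wiqqiw"
Forward == Backward? wiqqiw == wiqqiw
Palindrome = Yes


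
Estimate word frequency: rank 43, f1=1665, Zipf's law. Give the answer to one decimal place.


Zipf's law: f(r) = f(1) / r
f(1) = 1665
f(43) = 1665 / 43
= 38.7 occurrences


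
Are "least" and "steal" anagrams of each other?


Word 1: "least" → sorted: aelst
Word 2: "steal" → sorted: aelst
Same letters? aelst == aelst
Anagram = Yes


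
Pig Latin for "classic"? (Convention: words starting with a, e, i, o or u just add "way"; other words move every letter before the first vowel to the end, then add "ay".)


Word: "classic"
Starts with consonant(s) → move to end, add 'ay'
Consonant cluster: "cl"
Pig Latin = "assicclay"


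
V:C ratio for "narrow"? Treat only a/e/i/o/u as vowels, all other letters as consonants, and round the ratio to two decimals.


Word: "narrow"
Vowels (a,e,i,o,u): 2
Consonants: 4
Ratio = 2/4
= 0.50


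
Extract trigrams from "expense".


Word: "expense" (length 7)
Number of trigrams = 7 - 3 + 1 = 5
  Position 0: "exp"
  Position 1: "xpe"
  Position 2: "pen"
  Position 3: "ens"
  Position 4: "nse"
Trigrams = "exp", "xpe", "pen", "ens", "nse"


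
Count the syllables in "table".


Word: "table"
Syllable breakdown: ta / ble
Counting: 2 parts
= 2 syllables


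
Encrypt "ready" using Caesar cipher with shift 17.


Word: "ready"
Shift: 17
Each letter → (letter + shift) mod 26:
  'r' (17) + 17 = 8 → 'i'
  'e' (4) + 17 = 21 → 'v'
  'a' (0) + 17 = 17 → 'r'
  'd' (3) + 17 = 20 → 'u'
  'y' (24) + 17 = 15 → 'p'
Result = "ivrup"


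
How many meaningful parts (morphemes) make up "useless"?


Word: "useless"
Morphemes: use | -less
Each morpheme carries meaning
= 2 morphemes


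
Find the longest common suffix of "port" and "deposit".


Word 1: "port"
Word 2: "deposit"
Comparing from end:
  Pos -1: 't' == 't'
  Pos -2: 'r' != 'i' (stop)
LCS = "t" (length 1)


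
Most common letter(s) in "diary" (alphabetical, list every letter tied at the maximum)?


Word: "diary"
Letter counts:
  'a': 1
  'd': 1
  'i': 1
  'r': 1
  'y': 1
Maximum count = 1
Most frequent = 'a', 'd', 'i', 'r', 'y' (1 time each)


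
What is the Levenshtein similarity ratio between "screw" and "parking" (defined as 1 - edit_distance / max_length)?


Word 1: "screw" (length 5)
Word 2: "parking" (length 7)
One optimal edit sequence:
  1. substitute 's' -> 'p'  (+1)
  2. substitute 'c' -> 'a'  (+1)
  3. keep 'r'
  4. insert 'k'  (+1)
  5. insert 'i'  (+1)
  6. substitute 'e' -> 'n'  (+1)
  7. substitute 'w' -> 'g'  (+1)
Edit distance = 6
Max length = max(5, 7) = 7
Similarity = 1 - 6/7
= 0.1429


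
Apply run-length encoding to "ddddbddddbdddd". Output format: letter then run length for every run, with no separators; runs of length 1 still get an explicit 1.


String: "ddddbddddbdddd"
Scanning for consecutive runs:
  'd' x 4
  'b' x 1
  'd' x 4
  'b' x 1
  'd' x 4
RLE = "d4b1d4b1d4"


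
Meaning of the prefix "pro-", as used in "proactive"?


Prefix: pro-
Example: proactive = pro- + active
Meaning = forward / in favor of


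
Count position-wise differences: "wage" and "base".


Comparing character by character (same length = 4):
  Pos 0: 'w' vs 'b' !=
  Pos 1: 'a' vs 'a' =
  Pos 2: 'g' vs 's' !=
  Pos 3: 'e' vs 'e' =
Hamming distance = 2


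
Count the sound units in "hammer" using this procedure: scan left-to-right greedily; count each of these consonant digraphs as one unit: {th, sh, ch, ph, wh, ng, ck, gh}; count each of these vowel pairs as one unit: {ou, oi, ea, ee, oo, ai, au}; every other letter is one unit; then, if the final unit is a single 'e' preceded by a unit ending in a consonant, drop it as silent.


Word: "hammer" (6 letters)
Left-to-right scan:
  (1) 'h' (letter)
  (2) 'a' (letter)
  (3) 'm' (letter)
  (4) 'm' (letter)
  (5) 'e' (letter)
  (6) 'r' (letter)
Units from scan: 6
Sound units = 6 units


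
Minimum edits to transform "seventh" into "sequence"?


Word 1: "seventh" (length 7)
Word 2: "sequence" (length 8)
One optimal edit sequence (insert/delete/substitute each cost 1):
  1. keep 's'
  2. keep 'e'
  3. insert 'q'  (+1)
  4. substitute 'v' -> 'u'  (+1)
  5. keep 'e'
  6. keep 'n'
  7. substitute 't' -> 'c'  (+1)
  8. substitute 'h' -> 'e'  (+1)
Total edit operations: 4
Edit distance = 4


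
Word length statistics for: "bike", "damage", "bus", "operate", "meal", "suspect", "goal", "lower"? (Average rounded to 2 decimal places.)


Lengths: "bike"=4, "damage"=6, "bus"=3, "operate"=7, "meal"=4, "suspect"=7, "goal"=4, "lower"=5
Sum = 40, Count = 8
Average = 40/8 = 5.00
= avg=5.00, min=3, max=7


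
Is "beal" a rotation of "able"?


Word: "able", Candidate: "beal"
Method: check if candidate is substring of word+word
"ableable" contains "beal"? No
Is rotation = No


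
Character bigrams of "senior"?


Word: "senior" (length 6)
Number of bigrams = 6 - 2 + 1 = 5
  Position 0: "se"
  Position 1: "en"
  Position 2: "ni"
  Position 3: "io"
  Position 4: "or"
Bigrams = "se", "en", "ni", "io", "or"


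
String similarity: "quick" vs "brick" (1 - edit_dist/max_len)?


Word 1: "quick" (length 5)
Word 2: "brick" (length 5)
One optimal edit sequence:
  1. substitute 'q' -> 'b'  (+1)
  2. substitute 'u' -> 'r'  (+1)
  3. keep 'i'
  4. keep 'c'
  5. keep 'k'
Edit distance = 2
Max length = max(5, 5) = 5
Similarity = 1 - 2/5
= 0.6000


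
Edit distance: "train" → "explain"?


Word 1: "train" (length 5)
Word 2: "explain" (length 7)
One optimal edit sequence (insert/delete/substitute each cost 1):
  1. insert 'e'  (+1)
  2. insert 'x'  (+1)
  3. substitute 't' -> 'p'  (+1)
  4. substitute 'r' -> 'l'  (+1)
  5. keep 'a'
  6. keep 'i'
  7. keep 'n'
Total edit operations: 4
Edit distance = 4


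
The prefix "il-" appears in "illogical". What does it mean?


Prefix: il-
Example: illogical = il- + logical
Meaning = not


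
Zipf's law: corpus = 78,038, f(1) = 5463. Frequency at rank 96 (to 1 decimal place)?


Zipf's law: f(r) = f(1) / r
f(1) = 5463
f(96) = 5463 / 96
= 56.9 occurrences


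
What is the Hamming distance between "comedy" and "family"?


Comparing character by character (same length = 6):
  Pos 0: 'c' vs 'f' !=
  Pos 1: 'o' vs 'a' !=
  Pos 2: 'm' vs 'm' =
  Pos 3: 'e' vs 'i' !=
  Pos 4: 'd' vs 'l' !=
  Pos 5: 'y' vs 'y' =
Hamming distance = 4


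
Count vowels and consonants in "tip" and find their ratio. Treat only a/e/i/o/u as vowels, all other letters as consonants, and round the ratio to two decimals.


Word: "tip"
Vowels (a,e,i,o,u): 1
Consonants: 2
Ratio = 1/2
= 0.50


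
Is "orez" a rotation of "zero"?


Word: "zero", Candidate: "orez"
Method: check if candidate is substring of word+word
"zerozero" contains "orez"? No
Is rotation = No


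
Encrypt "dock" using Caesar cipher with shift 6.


Word: "dock"
Shift: 6
Each letter → (letter + shift) mod 26:
  'd' (3) + 6 = 9 → 'j'
  'o' (14) + 6 = 20 → 'u'
  'c' (2) + 6 = 8 → 'i'
  'k' (10) + 6 = 16 → 'q'
Result = "juiq"


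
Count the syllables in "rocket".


Word: "rocket"
Syllable breakdown: rock-et
Counting: 2 parts
= 2 syllables


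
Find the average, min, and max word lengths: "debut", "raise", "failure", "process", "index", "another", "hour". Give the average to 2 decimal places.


Lengths: "debut"=5, "raise"=5, "failure"=7, "process"=7, "index"=5, "another"=7, "hour"=4
Sum = 40, Count = 7
Average = 40/7 = 5.71
= avg=5.71, min=4, max=7


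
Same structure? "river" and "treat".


Pattern of "river": [0, 1, 2, 3, 0]
Pattern of "treat": [0, 1, 2, 3, 0]
Patterns match
Same pattern = Yes


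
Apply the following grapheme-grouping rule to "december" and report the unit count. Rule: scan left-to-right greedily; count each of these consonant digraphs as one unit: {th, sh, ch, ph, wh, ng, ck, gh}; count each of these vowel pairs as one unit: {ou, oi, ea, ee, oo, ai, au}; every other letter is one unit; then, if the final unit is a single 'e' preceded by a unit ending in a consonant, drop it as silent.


Word: "december" (8 letters)
Left-to-right scan:
  [1] 'd' (letter)
  [2] 'e' (letter)
  [3] 'c' (letter)
  [4] 'e' (letter)
  [5] 'm' (letter)
  [6] 'b' (letter)
  [7] 'e' (letter)
  [8] 'r' (letter)
Units from scan: 8
Sound units = 8 units


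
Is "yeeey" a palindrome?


Word: "yeeey"
Reversed: "yeeey"
Forward == Backward? yeeey == yeeey
Palindrome = Yes


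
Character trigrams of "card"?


Word: "card" (length 4)
Number of trigrams = 4 - 3 + 1 = 2
  Position 0: "car"
  Position 1: "ard"
Trigrams = "car", "ard"


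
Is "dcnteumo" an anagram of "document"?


Word 1: "document" → sorted: cdemnotu
Word 2: "dcnteumo" → sorted: cdemnotu
Same letters? cdemnotu == cdemnotu
Anagram = Yes


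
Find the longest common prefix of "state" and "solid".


Word 1: "state"
Word 2: "solid"
Comparing from start:
  Pos 0: 's' == 's'
  Pos 1: 't' != 'o' (stop)
LCP = "s" (length 1)


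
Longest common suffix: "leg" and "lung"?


Word 1: "leg"
Word 2: "lung"
Comparing from end:
  Pos -1: 'g' == 'g'
  Pos -2: 'e' != 'n' (stop)
LCS = "g" (length 1)


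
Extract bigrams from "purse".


Word: "purse" (length 5)
Number of bigrams = 5 - 2 + 1 = 4
  Position 0: "pu"
  Position 1: "ur"
  Position 2: "rs"
  Position 3: "se"
Bigrams = "pu", "ur", "rs", "se"


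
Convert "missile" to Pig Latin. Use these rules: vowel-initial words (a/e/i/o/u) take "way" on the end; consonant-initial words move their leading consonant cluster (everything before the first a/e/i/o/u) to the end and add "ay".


Word: "missile"
Starts with consonant(s) → move to end, add 'ay'
Consonant cluster: "m"
Pig Latin = "issilemay"


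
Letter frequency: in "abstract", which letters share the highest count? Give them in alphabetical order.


Word: "abstract"
Letter counts:
  'a': 2
  'b': 1
  'c': 1
  'r': 1
  's': 1
  't': 2
Maximum count = 2
Most frequent = 'a', 't' (2 times each)


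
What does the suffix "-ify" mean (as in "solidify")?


Suffix: -ify
Example: solidify (solid + -ify)
Meaning = to make


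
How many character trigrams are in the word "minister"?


Word: "minister" (length 8)
Number of 3-grams = length - 3 + 1 = 8 - 3 + 1
= 6


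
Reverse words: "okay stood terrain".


Original: "okay stood terrain"
Words (1..n): okay | stood | terrain
Reversed (n..1): terrain | stood | okay
Result = "terrain stood okay"


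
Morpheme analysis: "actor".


Word: "actor"
Morphemes: act / -or
Each morpheme carries meaning
= 2 morphemes


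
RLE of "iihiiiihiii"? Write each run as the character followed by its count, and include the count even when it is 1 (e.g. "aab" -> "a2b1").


String: "iihiiiihiii"
Scanning for consecutive runs:
  'i' x 2
  'h' x 1
  'i' x 4
  'h' x 1
  'i' x 3
RLE = "i2h1i4h1i3"


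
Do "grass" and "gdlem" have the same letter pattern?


Pattern of "grass": [0, 1, 2, 3, 3]
Pattern of "gdlem": [0, 1, 2, 3, 4]
Patterns do not match
Same pattern = No


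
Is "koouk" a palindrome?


Word: "koouk"
Reversed: "kuook"
Forward == Backward? koouk != kuook
Palindrome = No


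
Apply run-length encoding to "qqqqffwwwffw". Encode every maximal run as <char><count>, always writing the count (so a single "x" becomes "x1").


String: "qqqqffwwwffw"
Scanning for consecutive runs:
  'q' x 4
  'f' x 2
  'w' x 3
  'f' x 2
  'w' x 1
RLE = "q4f2w3f2w1"


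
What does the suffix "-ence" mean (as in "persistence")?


Suffix: -ence
Example: persistence = persist + -ence
Meaning = state of


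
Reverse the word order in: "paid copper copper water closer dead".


Original: "paid copper copper water closer dead"
Words (1..n): paid | copper | copper | water | closer | dead
Reversed (n..1): dead | closer | water | copper | copper | paid
Result = "dead closer water copper copper paid"


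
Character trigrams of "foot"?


Word: "foot" (length 4)
Number of trigrams = 4 - 3 + 1 = 2
  Position 0: "foo"
  Position 1: "oot"
Trigrams = "foo", "oot"


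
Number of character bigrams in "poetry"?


Word: "poetry" (length 6)
Number of 2-grams = length - 2 + 1 = 6 - 2 + 1
= 5


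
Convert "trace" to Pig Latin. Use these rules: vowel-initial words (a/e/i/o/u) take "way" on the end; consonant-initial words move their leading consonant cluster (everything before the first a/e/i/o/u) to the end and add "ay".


Word: "trace"
Starts with consonant(s) → move to end, add 'ay'
Consonant cluster: "tr"
Pig Latin = "acetray"


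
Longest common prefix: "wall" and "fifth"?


Word 1: "wall"
Word 2: "fifth"
Comparing from start:
  Pos 0: 'w' != 'f' (stop)
LCP = "" (length 0)


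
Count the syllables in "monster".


Word: "monster"
Syllable breakdown: mon / ster
Counting: 2 parts
= 2 syllables


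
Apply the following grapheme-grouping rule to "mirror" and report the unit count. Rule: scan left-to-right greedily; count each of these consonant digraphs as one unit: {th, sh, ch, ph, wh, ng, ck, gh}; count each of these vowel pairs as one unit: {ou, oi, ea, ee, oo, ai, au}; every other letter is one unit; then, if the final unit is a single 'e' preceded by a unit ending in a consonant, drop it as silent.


Word: "mirror" (6 letters)
Left-to-right scan:
  1. 'm' (letter)
  2. 'i' (letter)
  3. 'r' (letter)
  4. 'r' (letter)
  5. 'o' (letter)
  6. 'r' (letter)
Units from scan: 6
Sound units = 6 units


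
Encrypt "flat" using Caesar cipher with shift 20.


Word: "flat"
Shift: 20
Each letter → (letter + shift) mod 26:
  'f' (5) + 20 = 25 → 'z'
  'l' (11) + 20 = 5 → 'f'
  'a' (0) + 20 = 20 → 'u'
  't' (19) + 20 = 13 → 'n'
Result = "zfun"


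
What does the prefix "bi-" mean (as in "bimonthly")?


Prefix: bi-
Example: bimonthly (bi- + monthly)
Meaning = two


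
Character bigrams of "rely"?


Word: "rely" (length 4)
Number of bigrams = 4 - 2 + 1 = 3
  Position 0: "re"
  Position 1: "el"
  Position 2: "ly"
Bigrams = "re", "el", "ly"


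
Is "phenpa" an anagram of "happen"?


Word 1: "happen" → sorted: aehnpp
Word 2: "phenpa" → sorted: aehnpp
Same letters? aehnpp == aehnpp
Anagram = Yes


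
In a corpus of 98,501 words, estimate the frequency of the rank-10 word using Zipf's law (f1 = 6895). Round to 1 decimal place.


Zipf's law: f(r) = f(1) / r
f(1) = 6895
f(10) = 6895 / 10
= 689.5 occurrences


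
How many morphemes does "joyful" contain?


Word: "joyful"
Morphemes: joy | -ful
Each morpheme carries meaning
= 2 morphemes


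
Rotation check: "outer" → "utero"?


Word: "outer", Candidate: "utero"
Method: check if candidate is substring of word+word
"outerouter" contains "utero"? Yes
Is rotation = Yes


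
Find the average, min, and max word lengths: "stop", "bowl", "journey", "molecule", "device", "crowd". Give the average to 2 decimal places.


Lengths: "stop"=4, "bowl"=4, "journey"=7, "molecule"=8, "device"=6, "crowd"=5
Sum = 34, Count = 6
Average = 34/6 = 5.67
= avg=5.67, min=4, max=8


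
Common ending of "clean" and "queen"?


Word 1: "clean"
Word 2: "queen"
Comparing from end:
  Pos -1: 'n' == 'n'
  Pos -2: 'a' != 'e' (stop)
LCS = "n" (length 1)


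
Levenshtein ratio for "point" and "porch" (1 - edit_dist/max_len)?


Word 1: "point" (length 5)
Word 2: "porch" (length 5)
One optimal edit sequence:
  1. keep 'p'
  2. keep 'o'
  3. substitute 'i' -> 'r'  (+1)
  4. substitute 'n' -> 'c'  (+1)
  5. substitute 't' -> 'h'  (+1)
Edit distance = 3
Max length = max(5, 5) = 5
Similarity = 1 - 3/5
= 0.4000


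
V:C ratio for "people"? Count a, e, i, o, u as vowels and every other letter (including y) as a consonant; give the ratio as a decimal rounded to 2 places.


Word: "people"
Vowels (a,e,i,o,u): 3
Consonants: 3
Ratio = 3/3
= 1.00


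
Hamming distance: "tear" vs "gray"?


Comparing character by character (same length = 4):
  Pos 0: 't' vs 'g' !=
  Pos 1: 'e' vs 'r' !=
  Pos 2: 'a' vs 'a' =
  Pos 3: 'r' vs 'y' !=
Hamming distance = 3


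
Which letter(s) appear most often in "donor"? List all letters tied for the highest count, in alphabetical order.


Word: "donor"
Letter counts:
  'd': 1
  'n': 1
  'o': 2
  'r': 1
Maximum count = 2
Most frequent = 'o' (2 times each)


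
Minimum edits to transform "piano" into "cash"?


Word 1: "piano" (length 5)
Word 2: "cash" (length 4)
One optimal edit sequence (insert/delete/substitute each cost 1):
  1. delete 'p'  (+1)
  2. substitute 'i' -> 'c'  (+1)
  3. keep 'a'
  4. substitute 'n' -> 's'  (+1)
  5. substitute 'o' -> 'h'  (+1)
Total edit operations: 4
Edit distance = 4


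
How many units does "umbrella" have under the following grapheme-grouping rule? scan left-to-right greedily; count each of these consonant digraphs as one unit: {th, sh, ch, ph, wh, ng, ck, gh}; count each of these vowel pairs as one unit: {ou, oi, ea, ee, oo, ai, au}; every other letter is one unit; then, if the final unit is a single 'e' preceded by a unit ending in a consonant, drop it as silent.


Word: "umbrella" (8 letters)
Left-to-right scan:
  (1) 'u' (letter)
  (2) 'm' (letter)
  (3) 'b' (letter)
  (4) 'r' (letter)
  (5) 'e' (letter)
  (6) 'l' (letter)
  (7) 'l' (letter)
  (8) 'a' (letter)
Units from scan: 8
Sound units = 8 units


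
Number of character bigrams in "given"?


Word: "given" (length 5)
Number of 2-grams = length - 2 + 1 = 5 - 2 + 1
= 4


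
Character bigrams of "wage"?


Word: "wage" (length 4)
Number of bigrams = 4 - 2 + 1 = 3
  Position 0: "wa"
  Position 1: "ag"
  Position 2: "ge"
Bigrams = "wa", "ag", "ge"


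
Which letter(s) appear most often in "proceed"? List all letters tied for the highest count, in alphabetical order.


Word: "proceed"
Letter counts:
  'c': 1
  'd': 1
  'e': 2
  'o': 1
  'p': 1
  'r': 1
Maximum count = 2
Most frequent = 'e' (2 times each)


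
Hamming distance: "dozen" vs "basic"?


Comparing character by character (same length = 5):
  Pos 0: 'd' vs 'b' !=
  Pos 1: 'o' vs 'a' !=
  Pos 2: 'z' vs 's' !=
  Pos 3: 'e' vs 'i' !=
  Pos 4: 'n' vs 'c' !=
Hamming distance = 5


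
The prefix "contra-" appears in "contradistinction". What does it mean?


Prefix: contra-
As in: contradistinction -> contra- + distinction
Meaning = against


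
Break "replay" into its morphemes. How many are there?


Word: "replay"
Morphemes: re- + play
Each morpheme carries meaning
= 2 morphemes


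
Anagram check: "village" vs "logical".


Word 1: "village" → sorted: aegillv
Word 2: "logical" → sorted: acgillo
Same letters? aegillv != acgillo
Anagram = No


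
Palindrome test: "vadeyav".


Word: "vadeyav"
Reversed: "vayedav"
Forward == Backward? vadeyav != vayedav
Palindrome = No


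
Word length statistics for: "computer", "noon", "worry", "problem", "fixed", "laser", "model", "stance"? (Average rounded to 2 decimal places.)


Lengths: "computer"=8, "noon"=4, "worry"=5, "problem"=7, "fixed"=5, "laser"=5, "model"=5, "stance"=6
Sum = 45, Count = 8
Average = 45/8 = 5.63
= avg=5.63, min=4, max=8


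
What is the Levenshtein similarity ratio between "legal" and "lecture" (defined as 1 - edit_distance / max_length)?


Word 1: "legal" (length 5)
Word 2: "lecture" (length 7)
One optimal edit sequence:
  1. keep 'l'
  2. keep 'e'
  3. insert 'c'  (+1)
  4. insert 't'  (+1)
  5. substitute 'g' -> 'u'  (+1)
  6. substitute 'a' -> 'r'  (+1)
  7. substitute 'l' -> 'e'  (+1)
Edit distance = 5
Max length = max(5, 7) = 7
Similarity = 1 - 5/7
= 0.2857


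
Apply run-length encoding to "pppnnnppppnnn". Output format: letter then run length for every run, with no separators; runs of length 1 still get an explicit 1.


String: "pppnnnppppnnn"
Scanning for consecutive runs:
  'p' x 3
  'n' x 3
  'p' x 4
  'n' x 3
RLE = "p3n3p4n3"


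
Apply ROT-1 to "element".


Word: "element"
Shift: 1
Each letter → (letter + shift) mod 26:
  'e' (4) + 1 = 5 → 'f'
  'l' (11) + 1 = 12 → 'm'
  'e' (4) + 1 = 5 → 'f'
  'm' (12) + 1 = 13 → 'n'
  'e' (4) + 1 = 5 → 'f'
  'n' (13) + 1 = 14 → 'o'
  't' (19) + 1 = 20 → 'u'
Result = "fmfnfou"


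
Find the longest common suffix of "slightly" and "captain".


Word 1: "slightly"
Word 2: "captain"
Comparing from end:
  Pos -1: 'y' != 'n' (stop)
LCS = "" (length 0)


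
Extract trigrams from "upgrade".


Word: "upgrade" (length 7)
Number of trigrams = 7 - 3 + 1 = 5
  Position 0: "upg"
  Position 1: "pgr"
  Position 2: "gra"
  Position 3: "rad"
  Position 4: "ade"
Trigrams = "upg", "pgr", "gra", "rad", "ade"


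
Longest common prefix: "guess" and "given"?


Word 1: "guess"
Word 2: "given"
Comparing from start:
  Pos 0: 'g' == 'g'
  Pos 1: 'u' != 'i' (stop)
LCP = "g" (length 1)


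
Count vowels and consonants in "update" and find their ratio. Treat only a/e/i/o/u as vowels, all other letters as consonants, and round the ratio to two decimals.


Word: "update"
Vowels (a,e,i,o,u): 3
Consonants: 3
Ratio = 3/3
= 1.00


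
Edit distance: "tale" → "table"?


Word 1: "tale" (length 4)
Word 2: "table" (length 5)
One optimal edit sequence (insert/delete/substitute each cost 1):
  1. keep 't'
  2. keep 'a'
  3. insert 'b'  (+1)
  4. keep 'l'
  5. keep 'e'
Total edit operations: 1
Edit distance = 1


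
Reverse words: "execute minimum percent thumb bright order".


Original: "execute minimum percent thumb bright order"
Words (1..n): execute | minimum | percent | thumb | bright | order
Reversed (n..1): order | bright | thumb | percent | minimum | execute
Result = "order bright thumb percent minimum execute"


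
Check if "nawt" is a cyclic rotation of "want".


Word: "want", Candidate: "nawt"
Method: check if candidate is substring of word+word
"wantwant" contains "nawt"? No
Is rotation = No


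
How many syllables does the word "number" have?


Word: "number"
Syllable breakdown: num | ber
Counting: 2 parts
= 2 syllables


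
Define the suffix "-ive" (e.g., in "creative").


Suffix: -ive
As in: creative -> create + -ive, with a spelling change
Meaning = tending to


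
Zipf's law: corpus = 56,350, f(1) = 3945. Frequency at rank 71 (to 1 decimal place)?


Zipf's law: f(r) = f(1) / r
f(1) = 3945
f(71) = 3945 / 71
= 55.6 occurrences


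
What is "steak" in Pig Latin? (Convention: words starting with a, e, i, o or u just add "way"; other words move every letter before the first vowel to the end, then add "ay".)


Word: "steak"
Starts with consonant(s) → move to end, add 'ay'
Consonant cluster: "st"
Pig Latin = "eakstay"


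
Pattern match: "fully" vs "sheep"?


Pattern of "fully": [0, 1, 2, 2, 3]
Pattern of "sheep": [0, 1, 2, 2, 3]
Patterns match
Same pattern = Yes


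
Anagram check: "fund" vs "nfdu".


Word 1: "fund" → sorted: dfnu
Word 2: "nfdu" → sorted: dfnu
Same letters? dfnu == dfnu
Anagram = Yes


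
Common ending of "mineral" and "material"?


Word 1: "mineral"
Word 2: "material"
Comparing from end:
  Pos -1: 'l' == 'l'
  Pos -2: 'a' == 'a'
  Pos -3: 'r' != 'i' (stop)
LCS = "al" (length 2)


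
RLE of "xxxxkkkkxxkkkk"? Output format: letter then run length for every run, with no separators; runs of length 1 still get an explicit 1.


String: "xxxxkkkkxxkkkk"
Scanning for consecutive runs:
  'x' x 4
  'k' x 4
  'x' x 2
  'k' x 4
RLE = "x4k4x2k4"
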